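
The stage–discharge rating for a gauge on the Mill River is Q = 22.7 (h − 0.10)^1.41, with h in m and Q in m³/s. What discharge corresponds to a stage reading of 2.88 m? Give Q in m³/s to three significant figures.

96.0 m³/s

Q = 22.7 × (2.88 − 0.10)^1.41 = 22.7 × 2.78^1.41 = 95.97 m³/s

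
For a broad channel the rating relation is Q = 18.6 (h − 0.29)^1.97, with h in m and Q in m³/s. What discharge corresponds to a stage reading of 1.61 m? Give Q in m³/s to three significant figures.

Q = 18.6 × (1.61 − 0.29)^1.97 = 18.6 × 1.32^1.97 = 32.14 m³/s

32.1 m³/s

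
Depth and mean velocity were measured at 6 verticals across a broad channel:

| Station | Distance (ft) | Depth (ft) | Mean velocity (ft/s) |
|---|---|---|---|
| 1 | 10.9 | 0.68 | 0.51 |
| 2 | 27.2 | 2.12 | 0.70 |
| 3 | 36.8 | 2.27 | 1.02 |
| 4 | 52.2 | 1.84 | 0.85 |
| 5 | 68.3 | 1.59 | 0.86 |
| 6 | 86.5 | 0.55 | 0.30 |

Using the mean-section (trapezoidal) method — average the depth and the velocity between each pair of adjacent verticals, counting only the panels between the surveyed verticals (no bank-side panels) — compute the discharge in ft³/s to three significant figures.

Panel 1-2: Δb = 16.3 ft, d̄ = (0.68+2.12)/2 = 1.4, v̄ = (0.51+0.70)/2 = 0.605 → q = 16.3×1.4×0.605 = 13.81 ft³/s
Panel 2-3: Δb = 9.6 ft, d̄ = (2.12+2.27)/2 = 2.195, v̄ = (0.70+1.02)/2 = 0.86 → q = 9.6×2.195×0.86 = 18.12 ft³/s
Panel 3-4: Δb = 15.4 ft, d̄ = (2.27+1.84)/2 = 2.055, v̄ = (1.02+0.85)/2 = 0.935 → q = 15.4×2.055×0.935 = 29.59 ft³/s
Panel 4-5: Δb = 16.1 ft, d̄ = (1.84+1.59)/2 = 1.715, v̄ = (0.85+0.86)/2 = 0.855 → q = 16.1×1.715×0.855 = 23.61 ft³/s
Panel 5-6: Δb = 18.2 ft, d̄ = (1.59+0.55)/2 = 1.07, v̄ = (0.86+0.30)/2 = 0.58 → q = 18.2×1.07×0.58 = 11.29 ft³/s
Q = Σ q = 96.42 ft³/s

96.4 ft³/s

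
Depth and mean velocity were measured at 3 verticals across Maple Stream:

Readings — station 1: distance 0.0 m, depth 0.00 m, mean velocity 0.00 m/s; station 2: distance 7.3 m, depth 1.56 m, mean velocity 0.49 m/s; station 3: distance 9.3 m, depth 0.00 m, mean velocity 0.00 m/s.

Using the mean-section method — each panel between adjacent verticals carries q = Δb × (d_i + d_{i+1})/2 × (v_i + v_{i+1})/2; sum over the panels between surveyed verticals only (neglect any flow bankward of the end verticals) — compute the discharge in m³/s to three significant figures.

Panel 1-2: Δb = 7.3 m, d̄ = (0.00+1.56)/2 = 0.78, v̄ = (0.00+0.49)/2 = 0.245 → q = 7.3×0.78×0.245 = 1.395 m³/s
Panel 2-3: Δb = 2 m, d̄ = (1.56+0.00)/2 = 0.78, v̄ = (0.49+0.00)/2 = 0.245 → q = 2×0.78×0.245 = 0.3822 m³/s
Q = Σ q = 1.777 m³/s

1.78 m³/s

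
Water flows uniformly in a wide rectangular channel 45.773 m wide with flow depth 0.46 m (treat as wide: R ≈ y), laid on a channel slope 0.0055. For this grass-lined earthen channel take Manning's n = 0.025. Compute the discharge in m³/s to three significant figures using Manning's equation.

A = b·y = 45.773 × 0.46 = 21.06 m²
Wide channel: R ≈ y = 0.46 m
Q = (1/n)·A·R^(2/3)·S^(1/2) = (1/0.025) × 21.06 × 0.4600^(2/3) × 0.0055^(1/2) = 37.22 m³/s

37.2 m³/s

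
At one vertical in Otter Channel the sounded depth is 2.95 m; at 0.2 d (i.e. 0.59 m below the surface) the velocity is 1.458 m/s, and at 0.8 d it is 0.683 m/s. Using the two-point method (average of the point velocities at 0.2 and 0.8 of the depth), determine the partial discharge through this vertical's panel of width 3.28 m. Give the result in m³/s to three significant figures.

10.4 m³/s

v̄ = (1.458 + 0.683) / 2 = 1.071 m/s
q = v̄ × d × w = 1.071 × 2.95 × 3.28 = 10.36 m³/s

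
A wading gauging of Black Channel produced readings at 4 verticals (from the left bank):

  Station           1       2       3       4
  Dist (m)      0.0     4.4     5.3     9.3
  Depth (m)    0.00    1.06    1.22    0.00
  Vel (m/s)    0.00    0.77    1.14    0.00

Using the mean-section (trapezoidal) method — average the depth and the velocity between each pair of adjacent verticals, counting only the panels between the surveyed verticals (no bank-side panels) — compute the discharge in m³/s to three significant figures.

3.27 m³/s

Panel 1-2: Δb = 4.4 m, d̄ = (0.00+1.06)/2 = 0.53, v̄ = (0.00+0.77)/2 = 0.385 → q = 4.4×0.53×0.385 = 0.8978 m³/s
Panel 2-3: Δb = 0.9 m, d̄ = (1.06+1.22)/2 = 1.14, v̄ = (0.77+1.14)/2 = 0.955 → q = 0.9×1.14×0.955 = 0.9798 m³/s
Panel 3-4: Δb = 4 m, d̄ = (1.22+0.00)/2 = 0.61, v̄ = (1.14+0.00)/2 = 0.57 → q = 4×0.61×0.57 = 1.391 m³/s
Q = Σ q = 3.268 m³/s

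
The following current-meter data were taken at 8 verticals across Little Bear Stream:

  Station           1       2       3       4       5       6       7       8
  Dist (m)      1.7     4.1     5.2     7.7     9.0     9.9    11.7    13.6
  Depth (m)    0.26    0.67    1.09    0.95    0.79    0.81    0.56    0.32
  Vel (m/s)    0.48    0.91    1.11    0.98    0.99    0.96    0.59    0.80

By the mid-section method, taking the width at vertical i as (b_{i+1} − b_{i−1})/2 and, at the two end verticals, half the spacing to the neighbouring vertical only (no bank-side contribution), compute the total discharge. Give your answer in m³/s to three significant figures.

7.93 m³/s

w_1 = (4.1 − 1.7)/2 = 1.2 m; q_1 = 0.48 × 0.26 × 1.2 = 0.1498 m³/s
w_2 = (5.2 − 1.7)/2 = 1.75 m; q_2 = 0.91 × 0.67 × 1.75 = 1.067 m³/s
w_3 = (7.7 − 4.1)/2 = 1.8 m; q_3 = 1.11 × 1.09 × 1.8 = 2.178 m³/s
w_4 = (9.0 − 5.2)/2 = 1.9 m; q_4 = 0.98 × 0.95 × 1.9 = 1.769 m³/s
w_5 = (9.9 − 7.7)/2 = 1.1 m; q_5 = 0.99 × 0.79 × 1.1 = 0.8603 m³/s
w_6 = (11.7 − 9.0)/2 = 1.35 m; q_6 = 0.96 × 0.81 × 1.35 = 1.050 m³/s
w_7 = (13.6 − 9.9)/2 = 1.85 m; q_7 = 0.59 × 0.56 × 1.85 = 0.6112 m³/s
w_8 = (13.6 − 11.7)/2 = 0.95 m; q_8 = 0.80 × 0.32 × 0.95 = 0.2432 m³/s
Q = Σ qᵢ = 7.928 m³/s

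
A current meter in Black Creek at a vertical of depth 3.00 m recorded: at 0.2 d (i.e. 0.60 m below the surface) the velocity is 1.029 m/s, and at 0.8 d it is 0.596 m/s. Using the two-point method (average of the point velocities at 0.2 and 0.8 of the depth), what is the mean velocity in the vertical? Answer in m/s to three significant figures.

0.813 m/s

v̄ = (1.029 + 0.596) / 2 = 0.8125 m/s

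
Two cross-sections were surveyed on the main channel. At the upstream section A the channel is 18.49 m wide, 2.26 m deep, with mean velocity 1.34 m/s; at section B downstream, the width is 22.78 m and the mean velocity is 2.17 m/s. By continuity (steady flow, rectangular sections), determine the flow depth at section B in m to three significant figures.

Q = A₁V₁ = (18.49×2.26) × 1.34 = 56.00 m³/s
d₂ = Q/(b₂ V₂) = 56.00/(22.78×2.17) = 1.133 m

1.13 m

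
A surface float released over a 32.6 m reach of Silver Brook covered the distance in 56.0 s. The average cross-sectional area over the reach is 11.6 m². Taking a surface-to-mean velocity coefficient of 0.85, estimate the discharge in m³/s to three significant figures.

v_surface = L / t̄ = 32.6 / 56 = 0.5821 m/s
v_mean = 0.85 × 0.5821 = 0.4948 m/s
Q = A × v_mean = 11.6 × 0.4948 = 5.740 m³/s

5.74 m³/s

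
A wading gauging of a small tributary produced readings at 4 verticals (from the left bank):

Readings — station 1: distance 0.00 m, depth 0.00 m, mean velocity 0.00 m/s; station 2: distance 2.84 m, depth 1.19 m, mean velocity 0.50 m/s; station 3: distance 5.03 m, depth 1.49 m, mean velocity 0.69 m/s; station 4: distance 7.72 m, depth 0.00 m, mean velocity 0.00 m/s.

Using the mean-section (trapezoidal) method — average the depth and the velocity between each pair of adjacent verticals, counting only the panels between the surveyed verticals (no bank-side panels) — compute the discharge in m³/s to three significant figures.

Panel 1-2: Δb = 2.84 m, d̄ = (0.00+1.19)/2 = 0.595, v̄ = (0.00+0.50)/2 = 0.25 → q = 2.84×0.595×0.25 = 0.4225 m³/s
Panel 2-3: Δb = 2.19 m, d̄ = (1.19+1.49)/2 = 1.34, v̄ = (0.50+0.69)/2 = 0.595 → q = 2.19×1.34×0.595 = 1.746 m³/s
Panel 3-4: Δb = 2.69 m, d̄ = (1.49+0.00)/2 = 0.745, v̄ = (0.69+0.00)/2 = 0.345 → q = 2.69×0.745×0.345 = 0.6914 m³/s
Q = Σ q = 2.860 m³/s

2.86 m³/s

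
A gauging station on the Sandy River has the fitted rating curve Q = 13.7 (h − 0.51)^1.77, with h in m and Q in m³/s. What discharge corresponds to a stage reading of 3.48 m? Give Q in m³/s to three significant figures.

94.1 m³/s

Q = 13.7 × (3.48 − 0.51)^1.77 = 13.7 × 2.97^1.77 = 94.08 m³/s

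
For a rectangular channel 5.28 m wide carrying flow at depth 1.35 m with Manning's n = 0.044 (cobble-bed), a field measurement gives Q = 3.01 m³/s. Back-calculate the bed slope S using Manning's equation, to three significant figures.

0.000401

A = b·y = 5.28 × 1.35 = 7.128 m²
P = b + 2y = 5.28 + 2×1.35 = 7.980 m
R = A/P = 7.128/7.980 = 0.8932 m
S = (Q·n / (1·A·R^(2/3)))² = (3.01×0.044 / (1×7.128×0.9275))² = 0.0004013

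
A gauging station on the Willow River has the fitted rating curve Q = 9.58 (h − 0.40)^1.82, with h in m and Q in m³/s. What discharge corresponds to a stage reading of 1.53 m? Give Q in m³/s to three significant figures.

12.0 m³/s

Q = 9.58 × (1.53 − 0.40)^1.82 = 9.58 × 1.13^1.82 = 11.97 m³/s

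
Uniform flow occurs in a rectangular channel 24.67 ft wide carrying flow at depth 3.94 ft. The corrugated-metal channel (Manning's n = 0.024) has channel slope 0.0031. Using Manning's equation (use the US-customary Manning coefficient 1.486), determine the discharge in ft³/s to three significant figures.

A = b·y = 24.67 × 3.94 = 97.20 ft²
P = b + 2y = 24.67 + 2×3.94 = 32.55 ft
R = A/P = 97.20/32.55 = 2.986 ft
Q = (1.486/n)·A·R^(2/3)·S^(1/2) = (1.486/0.024) × 97.20 × 2.986^(2/3) × 0.0031^(1/2) = 694.9 ft³/s

695 ft³/s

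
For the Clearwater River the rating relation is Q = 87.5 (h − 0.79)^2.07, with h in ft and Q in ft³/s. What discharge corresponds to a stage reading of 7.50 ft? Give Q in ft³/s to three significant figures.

Q = 87.5 × (7.50 − 0.79)^2.07 = 87.5 × 6.71^2.07 = 4501 ft³/s

4500 ft³/s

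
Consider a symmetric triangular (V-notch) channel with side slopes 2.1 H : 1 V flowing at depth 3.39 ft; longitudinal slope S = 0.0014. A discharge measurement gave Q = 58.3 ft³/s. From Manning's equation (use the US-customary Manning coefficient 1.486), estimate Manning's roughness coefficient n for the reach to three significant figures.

A = z·y² = 2.1×3.39² = 24.13 ft²
P = 2y√(1+z²) = 2×3.39×√(1+2.1²) = 15.77 ft
R = A/P = 24.13/15.77 = 1.530 ft
n = (1.486/Q)·A·R^(2/3)·S^(1/2) = (1.486/58.3) × 24.13 × 1.328 × 0.03742 = 0.03057

0.0306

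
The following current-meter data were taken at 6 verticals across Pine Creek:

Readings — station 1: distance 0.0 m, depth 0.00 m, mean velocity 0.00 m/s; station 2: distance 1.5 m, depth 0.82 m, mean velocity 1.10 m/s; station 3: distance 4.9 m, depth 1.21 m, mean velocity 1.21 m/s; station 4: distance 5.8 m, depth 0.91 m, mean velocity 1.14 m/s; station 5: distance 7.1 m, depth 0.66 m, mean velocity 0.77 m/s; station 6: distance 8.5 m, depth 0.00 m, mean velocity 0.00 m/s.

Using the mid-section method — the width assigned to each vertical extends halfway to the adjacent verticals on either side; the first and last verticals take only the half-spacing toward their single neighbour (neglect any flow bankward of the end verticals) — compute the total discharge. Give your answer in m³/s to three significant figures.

7.18 m³/s

w_2 = (4.9 − 0.0)/2 = 2.45 m; q_2 = 1.10 × 0.82 × 2.45 = 2.210 m³/s
w_3 = (5.8 − 1.5)/2 = 2.15 m; q_3 = 1.21 × 1.21 × 2.15 = 3.148 m³/s
w_4 = (7.1 − 4.9)/2 = 1.1 m; q_4 = 1.14 × 0.91 × 1.1 = 1.141 m³/s
w_5 = (8.5 − 5.8)/2 = 1.35 m; q_5 = 0.77 × 0.66 × 1.35 = 0.6861 m³/s
Stations 1, 6 contribute zero (depth or velocity is 0).
Q = Σ qᵢ = 7.185 m³/s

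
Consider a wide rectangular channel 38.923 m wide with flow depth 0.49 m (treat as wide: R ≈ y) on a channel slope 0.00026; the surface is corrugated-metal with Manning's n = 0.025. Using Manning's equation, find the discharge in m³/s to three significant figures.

7.65 m³/s

A = b·y = 38.923 × 0.49 = 19.07 m²
Wide channel: R ≈ y = 0.49 m
Q = (1/n)·A·R^(2/3)·S^(1/2) = (1/0.025) × 19.07 × 0.4900^(2/3) × 0.00026^(1/2) = 7.646 m³/s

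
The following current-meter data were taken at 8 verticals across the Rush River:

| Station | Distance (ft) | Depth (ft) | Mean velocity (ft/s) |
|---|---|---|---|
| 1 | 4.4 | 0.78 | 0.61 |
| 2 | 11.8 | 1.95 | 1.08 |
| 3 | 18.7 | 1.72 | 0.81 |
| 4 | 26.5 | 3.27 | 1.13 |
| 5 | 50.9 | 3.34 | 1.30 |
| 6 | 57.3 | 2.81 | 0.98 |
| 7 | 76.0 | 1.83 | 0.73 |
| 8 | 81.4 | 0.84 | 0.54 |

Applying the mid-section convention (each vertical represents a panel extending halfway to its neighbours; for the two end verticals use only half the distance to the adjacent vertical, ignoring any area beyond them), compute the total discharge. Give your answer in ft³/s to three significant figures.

205 ft³/s

w_1 = (11.8 − 4.4)/2 = 3.7 ft; q_1 = 0.61 × 0.78 × 3.7 = 1.760 ft³/s
w_2 = (18.7 − 4.4)/2 = 7.15 ft; q_2 = 1.08 × 1.95 × 7.15 = 15.06 ft³/s
w_3 = (26.5 − 11.8)/2 = 7.35 ft; q_3 = 0.81 × 1.72 × 7.35 = 10.24 ft³/s
w_4 = (50.9 − 18.7)/2 = 16.1 ft; q_4 = 1.13 × 3.27 × 16.1 = 59.49 ft³/s
w_5 = (57.3 − 26.5)/2 = 15.4 ft; q_5 = 1.30 × 3.34 × 15.4 = 66.87 ft³/s
w_6 = (76.0 − 50.9)/2 = 12.55 ft; q_6 = 0.98 × 2.81 × 12.55 = 34.56 ft³/s
w_7 = (81.4 − 57.3)/2 = 12.05 ft; q_7 = 0.73 × 1.83 × 12.05 = 16.10 ft³/s
w_8 = (81.4 − 76.0)/2 = 2.7 ft; q_8 = 0.54 × 0.84 × 2.7 = 1.225 ft³/s
Q = Σ qᵢ = 205.3 ft³/s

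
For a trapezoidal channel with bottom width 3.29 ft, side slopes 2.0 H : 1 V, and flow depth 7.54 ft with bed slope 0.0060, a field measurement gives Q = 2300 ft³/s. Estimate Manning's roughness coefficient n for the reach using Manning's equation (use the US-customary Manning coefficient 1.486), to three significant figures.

A = (b + z·y)·y = (3.29 + 2.0×7.54)×7.54 = 138.5 ft²
P = b + 2y√(1+z²) = 3.29 + 2×7.54×√(1+2.0²) = 37.01 ft
R = A/P = 138.5/37.01 = 3.743 ft
n = (1.486/Q)·A·R^(2/3)·S^(1/2) = (1.486/2300) × 138.5 × 2.411 × 0.07746 = 0.01671

0.0167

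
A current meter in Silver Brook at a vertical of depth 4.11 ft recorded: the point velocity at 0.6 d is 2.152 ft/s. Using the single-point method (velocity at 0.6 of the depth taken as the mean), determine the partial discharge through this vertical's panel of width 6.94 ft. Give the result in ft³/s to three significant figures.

v̄ = v₀.₆ = 2.152 ft/s
q = v̄ × d × w = 2.152 × 4.11 × 6.94 = 61.38 ft³/s

61.4 ft³/s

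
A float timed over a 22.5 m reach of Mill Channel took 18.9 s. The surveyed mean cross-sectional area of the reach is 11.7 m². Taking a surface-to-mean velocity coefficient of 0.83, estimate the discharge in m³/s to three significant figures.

11.6 m³/s

v_surface = L / t̄ = 22.5 / 18.9 = 1.190 m/s
v_mean = 0.83 × 1.190 = 0.9881 m/s
Q = A × v_mean = 11.7 × 0.9881 = 11.56 m³/s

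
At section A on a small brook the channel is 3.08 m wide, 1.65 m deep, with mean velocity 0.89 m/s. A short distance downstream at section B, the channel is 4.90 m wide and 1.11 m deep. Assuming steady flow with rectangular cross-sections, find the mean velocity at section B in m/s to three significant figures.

Q = A₁V₁ = (3.08×1.65) × 0.89 = 4.523 m³/s
A₂ = 4.90 × 1.11 = 5.439 m²
V₂ = Q/A₂ = 4.523/5.439 = 0.8316 m/s

0.832 m/s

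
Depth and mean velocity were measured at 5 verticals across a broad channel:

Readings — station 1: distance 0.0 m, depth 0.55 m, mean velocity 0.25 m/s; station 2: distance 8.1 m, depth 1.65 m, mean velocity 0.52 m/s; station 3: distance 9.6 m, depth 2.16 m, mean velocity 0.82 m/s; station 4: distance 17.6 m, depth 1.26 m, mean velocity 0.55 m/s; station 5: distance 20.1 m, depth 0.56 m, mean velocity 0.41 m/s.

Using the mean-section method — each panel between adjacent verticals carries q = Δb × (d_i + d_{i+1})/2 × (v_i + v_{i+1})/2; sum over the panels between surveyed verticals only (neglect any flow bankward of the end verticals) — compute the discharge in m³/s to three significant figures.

15.8 m³/s

Panel 1-2: Δb = 8.1 m, d̄ = (0.55+1.65)/2 = 1.1, v̄ = (0.25+0.52)/2 = 0.385 → q = 8.1×1.1×0.385 = 3.430 m³/s
Panel 2-3: Δb = 1.5 m, d̄ = (1.65+2.16)/2 = 1.905, v̄ = (0.52+0.82)/2 = 0.67 → q = 1.5×1.905×0.67 = 1.915 m³/s
Panel 3-4: Δb = 8 m, d̄ = (2.16+1.26)/2 = 1.71, v̄ = (0.82+0.55)/2 = 0.685 → q = 8×1.71×0.685 = 9.371 m³/s
Panel 4-5: Δb = 2.5 m, d̄ = (1.26+0.56)/2 = 0.91, v̄ = (0.55+0.41)/2 = 0.48 → q = 2.5×0.91×0.48 = 1.092 m³/s
Q = Σ q = 15.81 m³/s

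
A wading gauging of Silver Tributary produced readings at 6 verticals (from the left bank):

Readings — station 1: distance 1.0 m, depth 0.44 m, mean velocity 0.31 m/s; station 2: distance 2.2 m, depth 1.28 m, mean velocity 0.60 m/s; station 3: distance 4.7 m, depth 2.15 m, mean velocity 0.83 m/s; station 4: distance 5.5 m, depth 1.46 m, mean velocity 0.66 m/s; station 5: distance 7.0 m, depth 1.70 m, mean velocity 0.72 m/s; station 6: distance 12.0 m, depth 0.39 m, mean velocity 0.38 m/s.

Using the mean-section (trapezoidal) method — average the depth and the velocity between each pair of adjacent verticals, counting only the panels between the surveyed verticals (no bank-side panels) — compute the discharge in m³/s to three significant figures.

9.12 m³/s

Panel 1-2: Δb = 1.2 m, d̄ = (0.44+1.28)/2 = 0.86, v̄ = (0.31+0.60)/2 = 0.455 → q = 1.2×0.86×0.455 = 0.4696 m³/s
Panel 2-3: Δb = 2.5 m, d̄ = (1.28+2.15)/2 = 1.715, v̄ = (0.60+0.83)/2 = 0.715 → q = 2.5×1.715×0.715 = 3.066 m³/s
Panel 3-4: Δb = 0.8 m, d̄ = (2.15+1.46)/2 = 1.805, v̄ = (0.83+0.66)/2 = 0.745 → q = 0.8×1.805×0.745 = 1.076 m³/s
Panel 4-5: Δb = 1.5 m, d̄ = (1.46+1.70)/2 = 1.58, v̄ = (0.66+0.72)/2 = 0.69 → q = 1.5×1.58×0.69 = 1.635 m³/s
Panel 5-6: Δb = 5 m, d̄ = (1.70+0.39)/2 = 1.045, v̄ = (0.72+0.38)/2 = 0.55 → q = 5×1.045×0.55 = 2.874 m³/s
Q = Σ q = 9.120 m³/s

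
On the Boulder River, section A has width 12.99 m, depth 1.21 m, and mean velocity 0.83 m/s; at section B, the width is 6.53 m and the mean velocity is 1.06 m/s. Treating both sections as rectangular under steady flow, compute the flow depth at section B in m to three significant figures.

1.88 m

Q = A₁V₁ = (12.99×1.21) × 0.83 = 13.05 m³/s
d₂ = Q/(b₂ V₂) = 13.05/(6.53×1.06) = 1.885 m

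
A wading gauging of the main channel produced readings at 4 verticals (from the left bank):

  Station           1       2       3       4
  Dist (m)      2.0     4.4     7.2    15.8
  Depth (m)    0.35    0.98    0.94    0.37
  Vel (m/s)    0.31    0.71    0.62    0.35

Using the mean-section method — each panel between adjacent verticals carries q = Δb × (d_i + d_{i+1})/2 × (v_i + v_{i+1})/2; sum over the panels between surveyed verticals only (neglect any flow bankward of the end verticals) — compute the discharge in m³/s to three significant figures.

5.33 m³/s

Panel 1-2: Δb = 2.4 m, d̄ = (0.35+0.98)/2 = 0.665, v̄ = (0.31+0.71)/2 = 0.51 → q = 2.4×0.665×0.51 = 0.8140 m³/s
Panel 2-3: Δb = 2.8 m, d̄ = (0.98+0.94)/2 = 0.96, v̄ = (0.71+0.62)/2 = 0.665 → q = 2.8×0.96×0.665 = 1.788 m³/s
Panel 3-4: Δb = 8.6 m, d̄ = (0.94+0.37)/2 = 0.655, v̄ = (0.62+0.35)/2 = 0.485 → q = 8.6×0.655×0.485 = 2.732 m³/s
Q = Σ q = 5.333 m³/s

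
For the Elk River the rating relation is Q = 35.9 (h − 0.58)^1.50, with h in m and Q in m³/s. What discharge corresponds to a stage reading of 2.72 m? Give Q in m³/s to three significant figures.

112 m³/s

Q = 35.9 × (2.72 − 0.58)^1.50 = 35.9 × 2.14^1.50 = 112.4 m³/s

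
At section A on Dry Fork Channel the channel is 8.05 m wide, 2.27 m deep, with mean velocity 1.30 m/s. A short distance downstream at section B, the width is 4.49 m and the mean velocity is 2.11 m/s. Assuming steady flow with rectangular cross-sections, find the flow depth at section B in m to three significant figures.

Q = A₁V₁ = (8.05×2.27) × 1.30 = 23.76 m³/s
d₂ = Q/(b₂ V₂) = 23.76/(4.49×2.11) = 2.507 m

2.51 m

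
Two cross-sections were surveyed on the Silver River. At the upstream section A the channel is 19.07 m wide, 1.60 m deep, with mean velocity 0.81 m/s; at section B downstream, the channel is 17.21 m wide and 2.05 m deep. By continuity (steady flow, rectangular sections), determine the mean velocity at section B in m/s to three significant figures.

Q = A₁V₁ = (19.07×1.60) × 0.81 = 24.71 m³/s
A₂ = 17.21 × 2.05 = 35.28 m²
V₂ = Q/A₂ = 24.71/35.28 = 0.7005 m/s

0.701 m/s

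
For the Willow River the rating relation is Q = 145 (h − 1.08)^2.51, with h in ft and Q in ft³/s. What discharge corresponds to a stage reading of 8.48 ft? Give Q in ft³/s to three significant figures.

Q = 145 × (8.48 − 1.08)^2.51 = 145 × 7.4^2.51 = 22040 ft³/s

22000 ft³/s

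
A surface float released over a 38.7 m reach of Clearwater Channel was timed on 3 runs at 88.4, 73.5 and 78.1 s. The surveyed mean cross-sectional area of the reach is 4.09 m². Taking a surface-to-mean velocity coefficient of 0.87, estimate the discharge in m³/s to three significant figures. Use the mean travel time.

t̄ = (88.4 + 73.5 + 78.1) / 3 = 80 s
v_surface = L / t̄ = 38.7 / 80 = 0.4838 m/s
v_mean = 0.87 × 0.4838 = 0.4209 m/s
Q = A × v_mean = 4.09 × 0.4209 = 1.721 m³/s

1.72 m³/s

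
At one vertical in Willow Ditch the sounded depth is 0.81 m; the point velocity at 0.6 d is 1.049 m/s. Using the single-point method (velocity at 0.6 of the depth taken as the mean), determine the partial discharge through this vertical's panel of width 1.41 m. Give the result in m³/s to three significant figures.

v̄ = v₀.₆ = 1.049 m/s
q = v̄ × d × w = 1.049 × 0.81 × 1.41 = 1.198 m³/s

1.20 m³/s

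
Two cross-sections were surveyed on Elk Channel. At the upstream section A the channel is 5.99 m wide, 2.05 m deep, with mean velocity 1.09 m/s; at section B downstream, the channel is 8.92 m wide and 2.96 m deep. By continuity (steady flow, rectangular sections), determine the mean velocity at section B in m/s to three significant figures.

0.507 m/s

Q = A₁V₁ = (5.99×2.05) × 1.09 = 13.38 m³/s
A₂ = 8.92 × 2.96 = 26.40 m²
V₂ = Q/A₂ = 13.38/26.40 = 0.5069 m/s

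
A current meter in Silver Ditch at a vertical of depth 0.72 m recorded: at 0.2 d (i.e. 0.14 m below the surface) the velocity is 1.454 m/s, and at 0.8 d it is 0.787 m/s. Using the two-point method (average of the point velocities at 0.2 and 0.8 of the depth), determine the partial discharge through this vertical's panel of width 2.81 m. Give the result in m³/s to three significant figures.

v̄ = (1.454 + 0.787) / 2 = 1.121 m/s
q = v̄ × d × w = 1.121 × 0.72 × 2.81 = 2.267 m³/s

2.27 m³/s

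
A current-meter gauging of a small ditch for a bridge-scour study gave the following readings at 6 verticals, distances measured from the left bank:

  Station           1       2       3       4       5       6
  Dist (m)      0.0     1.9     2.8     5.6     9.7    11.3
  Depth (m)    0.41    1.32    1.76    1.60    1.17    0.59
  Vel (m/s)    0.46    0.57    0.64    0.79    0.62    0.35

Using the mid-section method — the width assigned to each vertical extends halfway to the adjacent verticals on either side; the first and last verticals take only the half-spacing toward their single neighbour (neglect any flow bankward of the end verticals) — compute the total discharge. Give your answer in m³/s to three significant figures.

w_1 = (1.9 − 0.0)/2 = 0.95 m; q_1 = 0.46 × 0.41 × 0.95 = 0.1792 m³/s
w_2 = (2.8 − 0.0)/2 = 1.4 m; q_2 = 0.57 × 1.32 × 1.4 = 1.053 m³/s
w_3 = (5.6 − 1.9)/2 = 1.85 m; q_3 = 0.64 × 1.76 × 1.85 = 2.084 m³/s
w_4 = (9.7 − 2.8)/2 = 3.45 m; q_4 = 0.79 × 1.60 × 3.45 = 4.361 m³/s
w_5 = (11.3 − 5.6)/2 = 2.85 m; q_5 = 0.62 × 1.17 × 2.85 = 2.067 m³/s
w_6 = (11.3 − 9.7)/2 = 0.8 m; q_6 = 0.35 × 0.59 × 0.8 = 0.1652 m³/s
Q = Σ qᵢ = 9.910 m³/s

9.91 m³/s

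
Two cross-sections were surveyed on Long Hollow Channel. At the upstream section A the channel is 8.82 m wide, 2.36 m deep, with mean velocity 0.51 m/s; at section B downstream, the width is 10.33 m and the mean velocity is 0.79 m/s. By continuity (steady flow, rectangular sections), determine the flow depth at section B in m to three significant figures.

1.30 m

Q = A₁V₁ = (8.82×2.36) × 0.51 = 10.62 m³/s
d₂ = Q/(b₂ V₂) = 10.62/(10.33×0.79) = 1.301 m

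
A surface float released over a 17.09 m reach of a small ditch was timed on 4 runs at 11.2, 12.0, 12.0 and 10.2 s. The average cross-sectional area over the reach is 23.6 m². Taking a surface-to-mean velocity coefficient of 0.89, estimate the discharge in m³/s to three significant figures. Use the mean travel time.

t̄ = (11.2 + 12.0 + 12.0 + 10.2) / 4 = 11.35 s
v_surface = L / t̄ = 17.09 / 11.35 = 1.506 m/s
v_mean = 0.89 × 1.506 = 1.340 m/s
Q = A × v_mean = 23.6 × 1.340 = 31.63 m³/s

31.6 m³/s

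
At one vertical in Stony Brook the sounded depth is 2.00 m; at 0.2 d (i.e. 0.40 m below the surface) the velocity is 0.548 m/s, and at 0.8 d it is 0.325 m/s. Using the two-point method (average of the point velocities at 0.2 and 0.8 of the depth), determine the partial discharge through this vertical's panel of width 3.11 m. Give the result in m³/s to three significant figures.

v̄ = (0.548 + 0.325) / 2 = 0.4365 m/s
q = v̄ × d × w = 0.4365 × 2.00 × 3.11 = 2.715 m³/s

2.72 m³/s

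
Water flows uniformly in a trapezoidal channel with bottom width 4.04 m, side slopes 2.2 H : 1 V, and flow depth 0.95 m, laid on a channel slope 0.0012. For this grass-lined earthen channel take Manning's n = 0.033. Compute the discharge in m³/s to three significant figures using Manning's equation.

A = (b + z·y)·y = (4.04 + 2.2×0.95)×0.95 = 5.824 m²
P = b + 2y√(1+z²) = 4.04 + 2×0.95×√(1+2.2²) = 8.632 m
R = A/P = 5.824/8.632 = 0.6747 m
Q = (1/n)·A·R^(2/3)·S^(1/2) = (1/0.033) × 5.824 × 0.6747^(2/3) × 0.0012^(1/2) = 4.702 m³/s

4.70 m³/s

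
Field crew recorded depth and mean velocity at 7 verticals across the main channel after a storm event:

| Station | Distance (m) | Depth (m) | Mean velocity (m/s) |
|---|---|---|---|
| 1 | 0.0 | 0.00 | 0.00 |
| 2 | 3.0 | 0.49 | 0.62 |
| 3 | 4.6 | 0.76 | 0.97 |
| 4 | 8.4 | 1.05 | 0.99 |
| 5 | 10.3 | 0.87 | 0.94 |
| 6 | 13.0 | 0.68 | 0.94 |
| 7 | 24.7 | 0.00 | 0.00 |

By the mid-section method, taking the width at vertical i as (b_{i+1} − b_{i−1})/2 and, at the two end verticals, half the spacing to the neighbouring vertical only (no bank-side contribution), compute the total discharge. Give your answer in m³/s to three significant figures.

12.1 m³/s

w_2 = (4.6 − 0.0)/2 = 2.3 m; q_2 = 0.62 × 0.49 × 2.3 = 0.6987 m³/s
w_3 = (8.4 − 3.0)/2 = 2.7 m; q_3 = 0.97 × 0.76 × 2.7 = 1.990 m³/s
w_4 = (10.3 − 4.6)/2 = 2.85 m; q_4 = 0.99 × 1.05 × 2.85 = 2.963 m³/s
w_5 = (13.0 − 8.4)/2 = 2.3 m; q_5 = 0.94 × 0.87 × 2.3 = 1.881 m³/s
w_6 = (24.7 − 10.3)/2 = 7.2 m; q_6 = 0.94 × 0.68 × 7.2 = 4.602 m³/s
Stations 1, 7 contribute zero (depth or velocity is 0).
Q = Σ qᵢ = 12.13 m³/s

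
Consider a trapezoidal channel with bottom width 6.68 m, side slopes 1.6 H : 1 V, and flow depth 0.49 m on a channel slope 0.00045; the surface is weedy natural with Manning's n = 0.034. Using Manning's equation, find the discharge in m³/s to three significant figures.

A = (b + z·y)·y = (6.68 + 1.6×0.49)×0.49 = 3.657 m²
P = b + 2y√(1+z²) = 6.68 + 2×0.49×√(1+1.6²) = 8.529 m
R = A/P = 3.657/8.529 = 0.4288 m
Q = (1/n)·A·R^(2/3)·S^(1/2) = (1/0.034) × 3.657 × 0.4288^(2/3) × 0.00045^(1/2) = 1.298 m³/s

1.30 m³/s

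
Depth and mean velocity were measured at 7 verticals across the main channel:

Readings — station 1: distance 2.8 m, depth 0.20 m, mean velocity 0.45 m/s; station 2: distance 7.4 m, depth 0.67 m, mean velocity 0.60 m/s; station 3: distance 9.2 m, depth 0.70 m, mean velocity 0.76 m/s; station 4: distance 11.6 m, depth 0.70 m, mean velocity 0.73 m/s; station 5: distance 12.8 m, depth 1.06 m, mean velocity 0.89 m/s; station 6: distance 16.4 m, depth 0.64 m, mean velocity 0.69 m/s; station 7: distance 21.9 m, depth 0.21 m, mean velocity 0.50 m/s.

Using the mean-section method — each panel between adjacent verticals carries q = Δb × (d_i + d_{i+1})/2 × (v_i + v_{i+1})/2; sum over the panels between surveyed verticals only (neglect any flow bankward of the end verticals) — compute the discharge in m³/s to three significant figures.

Panel 1-2: Δb = 4.6 m, d̄ = (0.20+0.67)/2 = 0.435, v̄ = (0.45+0.60)/2 = 0.525 → q = 4.6×0.435×0.525 = 1.051 m³/s
Panel 2-3: Δb = 1.8 m, d̄ = (0.67+0.70)/2 = 0.685, v̄ = (0.60+0.76)/2 = 0.68 → q = 1.8×0.685×0.68 = 0.8384 m³/s
Panel 3-4: Δb = 2.4 m, d̄ = (0.70+0.70)/2 = 0.7, v̄ = (0.76+0.73)/2 = 0.745 → q = 2.4×0.7×0.745 = 1.252 m³/s
Panel 4-5: Δb = 1.2 m, d̄ = (0.70+1.06)/2 = 0.88, v̄ = (0.73+0.89)/2 = 0.81 → q = 1.2×0.88×0.81 = 0.8554 m³/s
Panel 5-6: Δb = 3.6 m, d̄ = (1.06+0.64)/2 = 0.85, v̄ = (0.89+0.69)/2 = 0.79 → q = 3.6×0.85×0.79 = 2.417 m³/s
Panel 6-7: Δb = 5.5 m, d̄ = (0.64+0.21)/2 = 0.425, v̄ = (0.69+0.50)/2 = 0.595 → q = 5.5×0.425×0.595 = 1.391 m³/s
Q = Σ q = 7.804 m³/s

7.80 m³/s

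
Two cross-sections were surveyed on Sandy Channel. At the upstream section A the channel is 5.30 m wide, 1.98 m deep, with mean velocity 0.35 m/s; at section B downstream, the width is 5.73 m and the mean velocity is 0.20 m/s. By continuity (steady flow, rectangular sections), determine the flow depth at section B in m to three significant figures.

3.20 m

Q = A₁V₁ = (5.30×1.98) × 0.35 = 3.673 m³/s
d₂ = Q/(b₂ V₂) = 3.673/(5.73×0.20) = 3.205 m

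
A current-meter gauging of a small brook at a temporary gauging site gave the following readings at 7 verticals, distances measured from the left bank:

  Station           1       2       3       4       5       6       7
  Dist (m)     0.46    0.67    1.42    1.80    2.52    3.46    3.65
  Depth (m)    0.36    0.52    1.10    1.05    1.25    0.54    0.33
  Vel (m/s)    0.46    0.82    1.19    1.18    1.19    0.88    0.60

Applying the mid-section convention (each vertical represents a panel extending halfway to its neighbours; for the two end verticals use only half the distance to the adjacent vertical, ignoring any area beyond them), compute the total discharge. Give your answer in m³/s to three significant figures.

3.17 m³/s

w_1 = (0.67 − 0.46)/2 = 0.105 m; q_1 = 0.46 × 0.36 × 0.105 = 0.01739 m³/s
w_2 = (1.42 − 0.46)/2 = 0.48 m; q_2 = 0.82 × 0.52 × 0.48 = 0.2047 m³/s
w_3 = (1.80 − 0.67)/2 = 0.565 m; q_3 = 1.19 × 1.10 × 0.565 = 0.7396 m³/s
w_4 = (2.52 − 1.42)/2 = 0.55 m; q_4 = 1.18 × 1.05 × 0.55 = 0.6815 m³/s
w_5 = (3.46 − 1.80)/2 = 0.83 m; q_5 = 1.19 × 1.25 × 0.83 = 1.235 m³/s
w_6 = (3.65 − 2.52)/2 = 0.565 m; q_6 = 0.88 × 0.54 × 0.565 = 0.2685 m³/s
w_7 = (3.65 − 3.46)/2 = 0.095 m; q_7 = 0.60 × 0.33 × 0.095 = 0.01881 m³/s
Q = Σ qᵢ = 3.165 m³/s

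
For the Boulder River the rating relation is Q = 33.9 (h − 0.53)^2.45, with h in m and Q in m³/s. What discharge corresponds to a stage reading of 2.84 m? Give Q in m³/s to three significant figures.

264 m³/s

Q = 33.9 × (2.84 − 0.53)^2.45 = 33.9 × 2.31^2.45 = 263.7 m³/s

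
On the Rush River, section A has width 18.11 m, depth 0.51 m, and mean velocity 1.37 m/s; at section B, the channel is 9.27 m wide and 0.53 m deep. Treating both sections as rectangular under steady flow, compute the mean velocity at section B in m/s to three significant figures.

Q = A₁V₁ = (18.11×0.51) × 1.37 = 12.65 m³/s
A₂ = 9.27 × 0.53 = 4.913 m²
V₂ = Q/A₂ = 12.65/4.913 = 2.575 m/s

2.58 m/s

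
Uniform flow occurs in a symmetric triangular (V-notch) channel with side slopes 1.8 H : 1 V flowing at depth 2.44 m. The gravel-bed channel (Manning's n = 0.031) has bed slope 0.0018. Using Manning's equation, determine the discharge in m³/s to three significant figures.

15.3 m³/s

A = z·y² = 1.8×2.44² = 10.72 m²
P = 2y√(1+z²) = 2×2.44×√(1+1.8²) = 10.05 m
R = A/P = 10.72/10.05 = 1.066 m
Q = (1/n)·A·R^(2/3)·S^(1/2) = (1/0.031) × 10.72 × 1.066^(2/3) × 0.0018^(1/2) = 15.31 m³/s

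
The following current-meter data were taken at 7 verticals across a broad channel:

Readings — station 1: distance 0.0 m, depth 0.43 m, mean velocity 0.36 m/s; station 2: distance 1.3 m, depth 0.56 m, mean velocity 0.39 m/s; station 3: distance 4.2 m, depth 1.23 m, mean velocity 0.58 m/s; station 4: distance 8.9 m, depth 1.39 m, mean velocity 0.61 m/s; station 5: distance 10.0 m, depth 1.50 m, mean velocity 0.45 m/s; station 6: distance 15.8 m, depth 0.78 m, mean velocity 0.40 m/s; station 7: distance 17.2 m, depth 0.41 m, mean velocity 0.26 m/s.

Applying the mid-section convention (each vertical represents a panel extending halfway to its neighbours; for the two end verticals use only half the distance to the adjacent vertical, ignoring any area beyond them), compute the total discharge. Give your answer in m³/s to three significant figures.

9.26 m³/s

w_1 = (1.3 − 0.0)/2 = 0.65 m; q_1 = 0.36 × 0.43 × 0.65 = 0.1006 m³/s
w_2 = (4.2 − 0.0)/2 = 2.1 m; q_2 = 0.39 × 0.56 × 2.1 = 0.4586 m³/s
w_3 = (8.9 − 1.3)/2 = 3.8 m; q_3 = 0.58 × 1.23 × 3.8 = 2.711 m³/s
w_4 = (10.0 − 4.2)/2 = 2.9 m; q_4 = 0.61 × 1.39 × 2.9 = 2.459 m³/s
w_5 = (15.8 − 8.9)/2 = 3.45 m; q_5 = 0.45 × 1.50 × 3.45 = 2.329 m³/s
w_6 = (17.2 − 10.0)/2 = 3.6 m; q_6 = 0.40 × 0.78 × 3.6 = 1.123 m³/s
w_7 = (17.2 − 15.8)/2 = 0.7 m; q_7 = 0.26 × 0.41 × 0.7 = 0.07462 m³/s
Q = Σ qᵢ = 9.256 m³/s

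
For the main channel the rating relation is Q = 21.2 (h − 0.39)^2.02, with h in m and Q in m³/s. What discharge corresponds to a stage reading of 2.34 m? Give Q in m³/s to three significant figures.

81.7 m³/s

Q = 21.2 × (2.34 − 0.39)^2.02 = 21.2 × 1.95^2.02 = 81.70 m³/s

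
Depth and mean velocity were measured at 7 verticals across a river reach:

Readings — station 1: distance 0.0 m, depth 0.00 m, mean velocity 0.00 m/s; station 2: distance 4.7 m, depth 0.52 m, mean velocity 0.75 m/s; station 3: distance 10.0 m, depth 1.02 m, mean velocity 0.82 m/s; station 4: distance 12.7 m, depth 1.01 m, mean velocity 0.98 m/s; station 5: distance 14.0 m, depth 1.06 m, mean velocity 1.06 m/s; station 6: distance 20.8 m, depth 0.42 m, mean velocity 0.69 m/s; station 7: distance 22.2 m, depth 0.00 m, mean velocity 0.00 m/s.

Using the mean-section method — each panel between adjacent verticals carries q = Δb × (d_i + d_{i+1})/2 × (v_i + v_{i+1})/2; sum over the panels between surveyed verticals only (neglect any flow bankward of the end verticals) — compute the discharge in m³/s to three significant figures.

Panel 1-2: Δb = 4.7 m, d̄ = (0.00+0.52)/2 = 0.26, v̄ = (0.00+0.75)/2 = 0.375 → q = 4.7×0.26×0.375 = 0.4583 m³/s
Panel 2-3: Δb = 5.3 m, d̄ = (0.52+1.02)/2 = 0.77, v̄ = (0.75+0.82)/2 = 0.785 → q = 5.3×0.77×0.785 = 3.204 m³/s
Panel 3-4: Δb = 2.7 m, d̄ = (1.02+1.01)/2 = 1.015, v̄ = (0.82+0.98)/2 = 0.9 → q = 2.7×1.015×0.9 = 2.466 m³/s
Panel 4-5: Δb = 1.3 m, d̄ = (1.01+1.06)/2 = 1.035, v̄ = (0.98+1.06)/2 = 1.02 → q = 1.3×1.035×1.02 = 1.372 m³/s
Panel 5-6: Δb = 6.8 m, d̄ = (1.06+0.42)/2 = 0.74, v̄ = (1.06+0.69)/2 = 0.875 → q = 6.8×0.74×0.875 = 4.403 m³/s
Panel 6-7: Δb = 1.4 m, d̄ = (0.42+0.00)/2 = 0.21, v̄ = (0.69+0.00)/2 = 0.345 → q = 1.4×0.21×0.345 = 0.1014 m³/s
Q = Σ q = 12.01 m³/s

12.0 m³/s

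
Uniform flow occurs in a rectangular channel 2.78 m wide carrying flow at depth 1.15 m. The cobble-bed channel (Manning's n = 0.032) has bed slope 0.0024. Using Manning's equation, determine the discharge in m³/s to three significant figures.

3.59 m³/s

A = b·y = 2.78 × 1.15 = 3.197 m²
P = b + 2y = 2.78 + 2×1.15 = 5.080 m
R = A/P = 3.197/5.080 = 0.6293 m
Q = (1/n)·A·R^(2/3)·S^(1/2) = (1/0.032) × 3.197 × 0.6293^(2/3) × 0.0024^(1/2) = 3.594 m³/s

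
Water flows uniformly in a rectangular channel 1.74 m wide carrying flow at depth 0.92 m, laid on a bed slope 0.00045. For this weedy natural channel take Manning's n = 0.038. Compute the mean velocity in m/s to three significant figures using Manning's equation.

0.326 m/s

A = b·y = 1.74 × 0.92 = 1.601 m²
P = b + 2y = 1.74 + 2×0.92 = 3.580 m
R = A/P = 1.601/3.580 = 0.4472 m
Q = (1/n)·A·R^(2/3)·S^(1/2) = (1/0.038) × 1.601 × 0.4472^(2/3) × 0.00045^(1/2) = 0.5226 m³/s
V = Q/A = 0.5226/1.601 = 0.3264 m/s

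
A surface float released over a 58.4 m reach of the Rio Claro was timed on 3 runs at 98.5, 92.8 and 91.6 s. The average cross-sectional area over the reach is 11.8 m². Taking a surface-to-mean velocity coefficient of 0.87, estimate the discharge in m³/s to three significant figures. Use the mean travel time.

6.36 m³/s

t̄ = (98.5 + 92.8 + 91.6) / 3 = 94.3 s
v_surface = L / t̄ = 58.4 / 94.3 = 0.6193 m/s
v_mean = 0.87 × 0.6193 = 0.5388 m/s
Q = A × v_mean = 11.8 × 0.5388 = 6.358 m³/s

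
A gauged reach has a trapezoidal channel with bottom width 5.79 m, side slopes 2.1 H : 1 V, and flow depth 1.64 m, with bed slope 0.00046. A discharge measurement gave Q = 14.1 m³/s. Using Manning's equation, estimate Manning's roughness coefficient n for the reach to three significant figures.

A = (b + z·y)·y = (5.79 + 2.1×1.64)×1.64 = 15.14 m²
P = b + 2y√(1+z²) = 5.79 + 2×1.64×√(1+2.1²) = 13.42 m
R = A/P = 15.14/13.42 = 1.129 m
n = (1/Q)·A·R^(2/3)·S^(1/2) = (1/14.1) × 15.14 × 1.084 × 0.02145 = 0.02497

0.0250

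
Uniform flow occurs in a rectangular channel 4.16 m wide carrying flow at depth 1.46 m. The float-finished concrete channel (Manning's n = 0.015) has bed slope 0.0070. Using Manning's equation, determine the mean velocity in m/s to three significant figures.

5.04 m/s

A = b·y = 4.16 × 1.46 = 6.074 m²
P = b + 2y = 4.16 + 2×1.46 = 7.080 m
R = A/P = 6.074/7.080 = 0.8579 m
Q = (1/n)·A·R^(2/3)·S^(1/2) = (1/0.015) × 6.074 × 0.8579^(2/3) × 0.0070^(1/2) = 30.59 m³/s
V = Q/A = 30.59/6.074 = 5.036 m/s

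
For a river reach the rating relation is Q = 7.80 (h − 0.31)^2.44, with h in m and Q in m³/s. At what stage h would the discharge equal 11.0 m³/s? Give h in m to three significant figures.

h − h₀ = (Q/C)^(1/b) = (11.0/7.80)^(1/2.44) = 1.151 m
h = 0.31 + 1.151 = 1.461 m

1.46 m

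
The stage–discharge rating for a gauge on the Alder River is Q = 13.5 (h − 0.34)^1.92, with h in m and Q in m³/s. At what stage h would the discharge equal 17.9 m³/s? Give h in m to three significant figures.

h − h₀ = (Q/C)^(1/b) = (17.9/13.5)^(1/1.92) = 1.158 m
h = 0.34 + 1.158 = 1.498 m

1.50 m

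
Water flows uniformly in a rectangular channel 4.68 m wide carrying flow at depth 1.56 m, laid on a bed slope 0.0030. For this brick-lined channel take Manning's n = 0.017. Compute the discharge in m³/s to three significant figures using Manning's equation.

A = b·y = 4.68 × 1.56 = 7.301 m²
P = b + 2y = 4.68 + 2×1.56 = 7.800 m
R = A/P = 7.301/7.800 = 0.9360 m
Q = (1/n)·A·R^(2/3)·S^(1/2) = (1/0.017) × 7.301 × 0.9360^(2/3) × 0.0030^(1/2) = 22.51 m³/s

22.5 m³/s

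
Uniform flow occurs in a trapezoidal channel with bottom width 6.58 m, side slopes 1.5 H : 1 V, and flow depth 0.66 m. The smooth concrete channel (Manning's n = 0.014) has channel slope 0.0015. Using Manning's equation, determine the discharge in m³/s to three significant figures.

9.36 m³/s

A = (b + z·y)·y = (6.58 + 1.5×0.66)×0.66 = 4.996 m²
P = b + 2y√(1+z²) = 6.58 + 2×0.66×√(1+1.5²) = 8.960 m
R = A/P = 4.996/8.960 = 0.5576 m
Q = (1/n)·A·R^(2/3)·S^(1/2) = (1/0.014) × 4.996 × 0.5576^(2/3) × 0.0015^(1/2) = 9.364 m³/s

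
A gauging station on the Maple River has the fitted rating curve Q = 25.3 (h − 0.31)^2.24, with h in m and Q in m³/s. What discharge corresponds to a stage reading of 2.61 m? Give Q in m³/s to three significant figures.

163 m³/s

Q = 25.3 × (2.61 − 0.31)^2.24 = 25.3 × 2.3^2.24 = 163.5 m³/s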